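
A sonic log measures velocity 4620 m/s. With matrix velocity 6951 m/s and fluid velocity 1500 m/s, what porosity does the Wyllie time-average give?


1/V - 1/Vm = 1/4620 - 1/6951 = 7.259e-05
1/Vf - 1/Vm = 1/1500 - 1/6951 = 0.0005228
phi = 7.259e-05 / 0.0005228 = 0.1388

0.1388


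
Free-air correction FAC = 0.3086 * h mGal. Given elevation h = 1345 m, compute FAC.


FAC = 0.3086 * h
= 0.3086 * 1345
= 415.067 mGal

415.067


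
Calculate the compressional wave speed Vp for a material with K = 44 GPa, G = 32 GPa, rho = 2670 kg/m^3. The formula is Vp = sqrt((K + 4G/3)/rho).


First compute the effective modulus:
K + 4G/3 = 44e9 + 4*32e9/3 = 86666666666.67 Pa
Then divide by density:
86666666666.67 / 2670 = 32459425.7179 Pa/(kg/m^3)
Take the square root:
Vp = sqrt(32459425.7179) = 5697.32 m/s

5697.32


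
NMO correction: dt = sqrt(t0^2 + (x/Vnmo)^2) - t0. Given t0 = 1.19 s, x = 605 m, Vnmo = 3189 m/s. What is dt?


x/Vnmo = 605/3189 = 0.189715
(x/Vnmo)^2 = 0.035992
t0^2 = 1.4161
sqrt(1.4161 + 0.035992) = 1.205028
dt = 1.205028 - 1.19 = 0.015028

0.015028


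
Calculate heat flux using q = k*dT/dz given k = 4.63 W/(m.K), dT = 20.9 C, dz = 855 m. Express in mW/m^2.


q = k * dT / dz * 1000
= 4.63 * 20.9 / 855 * 1000
= 0.113178 * 1000
= 113.1778 mW/m^2

113.1778


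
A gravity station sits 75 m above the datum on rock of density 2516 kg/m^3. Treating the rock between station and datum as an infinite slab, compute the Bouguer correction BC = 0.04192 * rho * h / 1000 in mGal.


BC = 0.04192 * rho * h / 1000
= 0.04192 * 2516 * 75 / 1000
= 7.9103 mGal

7.9103


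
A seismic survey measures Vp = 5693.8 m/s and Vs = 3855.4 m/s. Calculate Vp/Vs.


Vp/Vs = 5693.8 / 3855.4
= 1.4768

1.4768


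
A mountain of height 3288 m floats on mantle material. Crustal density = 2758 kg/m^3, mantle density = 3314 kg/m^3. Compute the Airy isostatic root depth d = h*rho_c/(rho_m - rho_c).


rho_m - rho_c = 3314 - 2758 = 556
d = 3288 * 2758 / 556
= 9068304 / 556
= 16309.9 m

16309.9


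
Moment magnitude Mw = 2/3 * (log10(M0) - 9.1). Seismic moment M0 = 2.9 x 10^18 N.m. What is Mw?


log10(M0) = log10(2.9 x 10^18) = 18.4624
Mw = 2/3 * (18.4624 - 9.1)
= 2/3 * 9.3624
= 6.24

6.24


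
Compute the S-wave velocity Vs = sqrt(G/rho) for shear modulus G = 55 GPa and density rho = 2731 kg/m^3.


Convert G to Pa: G = 55e9 Pa
Compute G/rho = 55e9 / 2731 = 20139143.171
Vs = sqrt(20139143.171) = 4487.67 m/s

4487.67


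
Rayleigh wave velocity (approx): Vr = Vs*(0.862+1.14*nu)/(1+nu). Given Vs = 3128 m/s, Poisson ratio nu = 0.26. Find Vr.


Numerator factor = 0.862 + 1.14*0.26 = 1.1584
Denominator = 1 + 0.26 = 1.26
Vr = 3128 * 1.1584 / 1.26 = 2875.77 m/s

2875.77


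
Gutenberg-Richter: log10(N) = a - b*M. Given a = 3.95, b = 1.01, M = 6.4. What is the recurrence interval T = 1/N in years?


log10(N) = 3.95 - 1.01*6.4 = -2.514
N = 10^-2.514 = 0.003062
T = 1/N = 1/0.003062 = 326.5878 years

326.5878


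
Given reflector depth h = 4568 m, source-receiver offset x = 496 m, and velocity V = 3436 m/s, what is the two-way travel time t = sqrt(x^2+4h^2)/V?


x^2 + 4h^2 = 496^2 + 4*4568^2 = 246016 + 83466496 = 83712512
sqrt(83712512) = 9149.4542
t = 9149.4542 / 3436 = 2.6628 s

2.6628


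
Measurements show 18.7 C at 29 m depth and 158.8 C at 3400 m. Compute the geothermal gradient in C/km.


dT = 158.8 - 18.7 = 140.1 C
dz = 3400 - 29 = 3371 m
gradient = dT/dz * 1000 = 140.1/3371 * 1000 = 41.5604 C/km

41.5604


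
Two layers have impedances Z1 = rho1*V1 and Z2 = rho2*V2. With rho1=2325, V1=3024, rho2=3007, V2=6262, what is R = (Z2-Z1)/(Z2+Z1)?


Z1 = 2325 * 3024 = 7030800
Z2 = 3007 * 6262 = 18829834
R = (18829834 - 7030800) / (18829834 + 7030800) = 11799034 / 25860634 = 0.4563

0.4563


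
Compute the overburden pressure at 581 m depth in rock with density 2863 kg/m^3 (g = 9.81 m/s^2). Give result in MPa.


P = rho * g * z / 1e6
= 2863 * 9.81 * 581 / 1e6
= 16317983.43 / 1e6
= 16.318 MPa

16.318


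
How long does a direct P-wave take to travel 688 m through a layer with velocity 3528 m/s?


t = x / V
= 688 / 3528
= 0.195 s

0.195


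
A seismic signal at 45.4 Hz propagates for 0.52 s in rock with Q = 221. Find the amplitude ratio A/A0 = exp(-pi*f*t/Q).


pi*f*t/Q = pi*45.4*0.52/221 = 0.335596
A/A0 = exp(-0.335596) = 0.714912

0.714912


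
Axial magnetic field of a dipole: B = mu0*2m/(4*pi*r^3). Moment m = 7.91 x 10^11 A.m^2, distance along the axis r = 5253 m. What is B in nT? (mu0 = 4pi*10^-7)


m = 7.91 x 10^11 = 791000000000 A.m^2
2m = 1582000000000 A.m^2
r^3 = 5253^3 = 144951329277
B = (4pi*10^-7) * 1582000000000 / (4*pi * 144951329277) * 1e9
= 1987999.831192 / 1821512124738.79 * 1e9
= 1091.4008 nT

1091.4008


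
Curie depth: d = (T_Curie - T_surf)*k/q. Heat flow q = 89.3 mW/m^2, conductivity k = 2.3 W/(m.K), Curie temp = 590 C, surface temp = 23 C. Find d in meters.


T_Curie - T_surf = 590 - 23 = 567 C
Convert q to W/m^2: 89.3 mW/m^2 = 0.0893 W/m^2
d = 567 * 2.3 / 0.0893 = 14603.58 m

14603.58


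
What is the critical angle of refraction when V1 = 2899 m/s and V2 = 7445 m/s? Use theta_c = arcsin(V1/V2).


V1/V2 = 2899/7445 = 0.389389
theta_c = arcsin(0.389389) = 22.9165 degrees

22.9165


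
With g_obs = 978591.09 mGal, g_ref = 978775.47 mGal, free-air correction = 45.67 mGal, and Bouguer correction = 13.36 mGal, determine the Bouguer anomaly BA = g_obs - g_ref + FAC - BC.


BA = g_obs - g_ref + FAC - BC
= 978591.09 - 978775.47 + 45.67 - 13.36
= -152.07 mGal

-152.07


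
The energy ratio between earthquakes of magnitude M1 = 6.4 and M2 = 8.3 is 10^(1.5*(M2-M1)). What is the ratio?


M2 - M1 = 8.3 - 6.4 = 1.9
1.5 * 1.9 = 2.85
ratio = 10^2.85 = 707.95

707.95


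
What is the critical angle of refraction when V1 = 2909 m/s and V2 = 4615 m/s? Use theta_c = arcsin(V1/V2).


V1/V2 = 2909/4615 = 0.630336
theta_c = arcsin(0.630336) = 39.0749 degrees

39.0749


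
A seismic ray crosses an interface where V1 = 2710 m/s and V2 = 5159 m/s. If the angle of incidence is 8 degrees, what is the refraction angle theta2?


sin(theta1) = sin(8 deg) = 0.139173
sin(theta2) = V2/V1 * sin(theta1) = 5159/2710 * 0.139173 = 0.264942
theta2 = arcsin(0.264942) = 15.3635 degrees

15.3635


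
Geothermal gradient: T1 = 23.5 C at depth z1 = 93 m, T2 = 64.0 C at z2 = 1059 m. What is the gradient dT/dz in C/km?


dT = 64.0 - 23.5 = 40.5 C
dz = 1059 - 93 = 966 m
gradient = dT/dz * 1000 = 40.5/966 * 1000 = 41.9255 C/km

41.9255


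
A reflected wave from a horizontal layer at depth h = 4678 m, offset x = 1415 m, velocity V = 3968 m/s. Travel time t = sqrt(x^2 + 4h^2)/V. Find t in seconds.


x^2 + 4h^2 = 1415^2 + 4*4678^2 = 2002225 + 87534736 = 89536961
sqrt(89536961) = 9462.3972
t = 9462.3972 / 3968 = 2.3847 s

2.3847


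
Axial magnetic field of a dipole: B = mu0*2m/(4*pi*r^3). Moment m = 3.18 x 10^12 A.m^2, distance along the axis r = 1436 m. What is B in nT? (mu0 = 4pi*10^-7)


m = 3.18 x 10^12 = 3180000000000 A.m^2
2m = 6360000000000 A.m^2
r^3 = 1436^3 = 2961169856
B = (4pi*10^-7) * 6360000000000 / (4*pi * 2961169856) * 1e9
= 7992211.710732 / 37211157862.56 * 1e9
= 214779.9792 nT

214779.9792


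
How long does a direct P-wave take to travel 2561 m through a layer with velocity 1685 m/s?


t = x / V
= 2561 / 1685
= 1.5199 s

1.5199


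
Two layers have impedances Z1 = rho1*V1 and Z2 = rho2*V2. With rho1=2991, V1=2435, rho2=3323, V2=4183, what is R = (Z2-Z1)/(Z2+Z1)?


Z1 = 2991 * 2435 = 7283085
Z2 = 3323 * 4183 = 13900109
R = (13900109 - 7283085) / (13900109 + 7283085) = 6617024 / 21183194 = 0.3124

0.3124


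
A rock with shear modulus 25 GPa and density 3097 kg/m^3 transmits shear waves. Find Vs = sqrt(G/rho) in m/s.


Convert G to Pa: G = 25e9 Pa
Compute G/rho = 25e9 / 3097 = 8072328.0594
Vs = sqrt(8072328.0594) = 2841.18 m/s

2841.18


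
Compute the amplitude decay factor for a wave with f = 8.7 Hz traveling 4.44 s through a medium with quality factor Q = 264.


pi*f*t/Q = pi*8.7*4.44/264 = 0.459672
A/A0 = exp(-0.459672) = 0.631491

0.631491


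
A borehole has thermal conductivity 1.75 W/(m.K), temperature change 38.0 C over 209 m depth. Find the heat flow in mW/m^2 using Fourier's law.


q = k * dT / dz * 1000
= 1.75 * 38.0 / 209 * 1000
= 0.318182 * 1000
= 318.1818 mW/m^2

318.1818


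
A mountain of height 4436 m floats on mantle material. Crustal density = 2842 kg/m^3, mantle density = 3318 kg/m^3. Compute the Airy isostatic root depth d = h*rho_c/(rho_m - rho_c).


rho_m - rho_c = 3318 - 2842 = 476
d = 4436 * 2842 / 476
= 12607112 / 476
= 26485.53 m

26485.53


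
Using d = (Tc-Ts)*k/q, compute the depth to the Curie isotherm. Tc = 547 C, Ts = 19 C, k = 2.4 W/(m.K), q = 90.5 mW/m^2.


T_Curie - T_surf = 547 - 19 = 528 C
Convert q to W/m^2: 90.5 mW/m^2 = 0.0905 W/m^2
d = 528 * 2.4 / 0.0905 = 14002.21 m

14002.21


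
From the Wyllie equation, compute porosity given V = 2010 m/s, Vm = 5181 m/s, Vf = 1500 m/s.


1/V - 1/Vm = 1/2010 - 1/5181 = 0.0003045
1/Vf - 1/Vm = 1/1500 - 1/5181 = 0.00047365
phi = 0.0003045 / 0.00047365 = 0.6429

0.6429


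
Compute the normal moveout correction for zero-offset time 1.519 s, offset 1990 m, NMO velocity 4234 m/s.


x/Vnmo = 1990/4234 = 0.470005
(x/Vnmo)^2 = 0.220904
t0^2 = 2.307361
sqrt(2.307361 + 0.220904) = 1.590052
dt = 1.590052 - 1.519 = 0.071052

0.071052


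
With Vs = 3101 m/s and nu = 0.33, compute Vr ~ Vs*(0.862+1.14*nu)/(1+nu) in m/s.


Numerator factor = 0.862 + 1.14*0.33 = 1.2382
Denominator = 1 + 0.33 = 1.33
Vr = 3101 * 1.2382 / 1.33 = 2886.96 m/s

2886.96


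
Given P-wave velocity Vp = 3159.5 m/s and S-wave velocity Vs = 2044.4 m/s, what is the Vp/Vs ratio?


Vp/Vs = 3159.5 / 2044.4
= 1.5454

1.5454


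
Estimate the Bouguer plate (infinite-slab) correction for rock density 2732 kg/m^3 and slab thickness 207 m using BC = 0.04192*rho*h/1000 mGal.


BC = 0.04192 * rho * h / 1000
= 0.04192 * 2732 * 207 / 1000
= 23.7068 mGal

23.7068


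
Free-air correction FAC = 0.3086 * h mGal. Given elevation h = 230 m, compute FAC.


FAC = 0.3086 * h
= 0.3086 * 230
= 70.978 mGal

70.978


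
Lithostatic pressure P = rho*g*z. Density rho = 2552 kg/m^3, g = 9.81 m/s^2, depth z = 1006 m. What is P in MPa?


P = rho * g * z / 1e6
= 2552 * 9.81 * 1006 / 1e6
= 25185330.72 / 1e6
= 25.1853 MPa

25.1853


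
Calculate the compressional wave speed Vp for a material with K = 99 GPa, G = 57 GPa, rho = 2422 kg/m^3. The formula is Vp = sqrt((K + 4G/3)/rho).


First compute the effective modulus:
K + 4G/3 = 99e9 + 4*57e9/3 = 175000000000.0 Pa
Then divide by density:
175000000000.0 / 2422 = 72254335.2601 Pa/(kg/m^3)
Take the square root:
Vp = sqrt(72254335.2601) = 8500.26 m/s

8500.26


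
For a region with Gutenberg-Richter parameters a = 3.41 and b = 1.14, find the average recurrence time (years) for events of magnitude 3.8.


log10(N) = 3.41 - 1.14*3.8 = -0.922
N = 10^-0.922 = 0.119674
T = 1/N = 1/0.119674 = 8.356 years

8.356


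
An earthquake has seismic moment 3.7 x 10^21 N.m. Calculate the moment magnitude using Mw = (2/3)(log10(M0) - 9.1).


log10(M0) = log10(3.7 x 10^21) = 21.5682
Mw = 2/3 * (21.5682 - 9.1)
= 2/3 * 12.4682
= 8.31

8.31


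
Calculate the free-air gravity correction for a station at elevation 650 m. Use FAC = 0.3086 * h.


FAC = 0.3086 * h
= 0.3086 * 650
= 200.59 mGal

200.59


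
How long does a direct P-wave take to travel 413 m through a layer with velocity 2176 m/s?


t = x / V
= 413 / 2176
= 0.1898 s

0.1898


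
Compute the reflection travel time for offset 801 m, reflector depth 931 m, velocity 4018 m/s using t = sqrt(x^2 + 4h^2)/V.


x^2 + 4h^2 = 801^2 + 4*931^2 = 641601 + 3467044 = 4108645
sqrt(4108645) = 2026.9793
t = 2026.9793 / 4018 = 0.5045 s

0.5045


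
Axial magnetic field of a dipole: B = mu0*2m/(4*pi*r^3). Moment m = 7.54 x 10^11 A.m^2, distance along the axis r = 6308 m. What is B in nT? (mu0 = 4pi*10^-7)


m = 7.54 x 10^11 = 754000000000 A.m^2
2m = 1508000000000 A.m^2
r^3 = 6308^3 = 251000770112
B = (4pi*10^-7) * 1508000000000 / (4*pi * 251000770112) * 1e9
= 1895008.688645 / 3154168701716.96 * 1e9
= 600.795 nT

600.795


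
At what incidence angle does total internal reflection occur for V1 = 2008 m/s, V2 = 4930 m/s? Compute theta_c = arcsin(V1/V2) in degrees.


V1/V2 = 2008/4930 = 0.407302
theta_c = arcsin(0.407302) = 24.0355 degrees

24.0355


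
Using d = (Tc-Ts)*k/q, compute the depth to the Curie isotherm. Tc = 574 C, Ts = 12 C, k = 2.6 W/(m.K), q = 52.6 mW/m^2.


T_Curie - T_surf = 574 - 12 = 562 C
Convert q to W/m^2: 52.6 mW/m^2 = 0.0526 W/m^2
d = 562 * 2.6 / 0.0526 = 27779.47 m

27779.47


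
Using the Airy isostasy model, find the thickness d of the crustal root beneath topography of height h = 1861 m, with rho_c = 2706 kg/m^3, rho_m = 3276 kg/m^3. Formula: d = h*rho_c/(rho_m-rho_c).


rho_m - rho_c = 3276 - 2706 = 570
d = 1861 * 2706 / 570
= 5035866 / 570
= 8834.85 m

8834.85


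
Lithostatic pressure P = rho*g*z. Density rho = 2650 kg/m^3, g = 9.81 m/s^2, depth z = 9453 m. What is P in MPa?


P = rho * g * z / 1e6
= 2650 * 9.81 * 9453 / 1e6
= 245744914.5 / 1e6
= 245.7449 MPa

245.7449


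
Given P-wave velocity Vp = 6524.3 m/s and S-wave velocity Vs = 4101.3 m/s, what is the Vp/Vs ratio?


Vp/Vs = 6524.3 / 4101.3
= 1.5908

1.5908


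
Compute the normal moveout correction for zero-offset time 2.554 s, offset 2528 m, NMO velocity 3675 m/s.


x/Vnmo = 2528/3675 = 0.687891
(x/Vnmo)^2 = 0.473194
t0^2 = 6.522916
sqrt(6.522916 + 0.473194) = 2.645016
dt = 2.645016 - 2.554 = 0.091016

0.091016


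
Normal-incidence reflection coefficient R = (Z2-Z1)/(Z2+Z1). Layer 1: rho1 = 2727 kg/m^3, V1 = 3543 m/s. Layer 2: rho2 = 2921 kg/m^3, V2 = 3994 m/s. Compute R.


Z1 = 2727 * 3543 = 9661761
Z2 = 2921 * 3994 = 11666474
R = (11666474 - 9661761) / (11666474 + 9661761) = 2004713 / 21328235 = 0.094

0.094


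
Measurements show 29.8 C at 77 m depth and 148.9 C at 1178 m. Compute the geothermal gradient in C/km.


dT = 148.9 - 29.8 = 119.1 C
dz = 1178 - 77 = 1101 m
gradient = dT/dz * 1000 = 119.1/1101 * 1000 = 108.1744 C/km

108.1744


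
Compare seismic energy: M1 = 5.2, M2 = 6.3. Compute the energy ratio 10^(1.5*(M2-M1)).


M2 - M1 = 6.3 - 5.2 = 1.1
1.5 * 1.1 = 1.65
ratio = 10^1.65 = 44.67

44.67


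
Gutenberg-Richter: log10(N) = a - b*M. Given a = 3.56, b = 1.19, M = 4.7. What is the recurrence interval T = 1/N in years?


log10(N) = 3.56 - 1.19*4.7 = -2.033
N = 10^-2.033 = 0.009268
T = 1/N = 1/0.009268 = 107.8947 years

107.8947


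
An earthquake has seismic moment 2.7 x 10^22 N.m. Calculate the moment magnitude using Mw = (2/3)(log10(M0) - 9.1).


log10(M0) = log10(2.7 x 10^22) = 22.4314
Mw = 2/3 * (22.4314 - 9.1)
= 2/3 * 13.3314
= 8.89

8.89


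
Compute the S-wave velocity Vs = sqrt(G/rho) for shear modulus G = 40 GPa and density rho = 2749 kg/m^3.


Convert G to Pa: G = 40e9 Pa
Compute G/rho = 40e9 / 2749 = 14550745.7257
Vs = sqrt(14550745.7257) = 3814.54 m/s

3814.54


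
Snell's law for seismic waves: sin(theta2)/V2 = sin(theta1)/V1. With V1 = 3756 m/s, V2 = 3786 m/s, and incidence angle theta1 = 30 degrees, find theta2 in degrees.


sin(theta1) = sin(30 deg) = 0.5
sin(theta2) = V2/V1 * sin(theta1) = 3786/3756 * 0.5 = 0.503994
theta2 = arcsin(0.503994) = 30.2646 degrees

30.2646


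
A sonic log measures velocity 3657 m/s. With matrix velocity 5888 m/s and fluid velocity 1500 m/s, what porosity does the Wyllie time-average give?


1/V - 1/Vm = 1/3657 - 1/5888 = 0.00010361
1/Vf - 1/Vm = 1/1500 - 1/5888 = 0.00049683
phi = 0.00010361 / 0.00049683 = 0.2085

0.2085


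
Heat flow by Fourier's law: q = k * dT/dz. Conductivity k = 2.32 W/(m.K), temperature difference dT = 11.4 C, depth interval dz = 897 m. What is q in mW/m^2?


q = k * dT / dz * 1000
= 2.32 * 11.4 / 897 * 1000
= 0.029485 * 1000
= 29.4849 mW/m^2

29.4849


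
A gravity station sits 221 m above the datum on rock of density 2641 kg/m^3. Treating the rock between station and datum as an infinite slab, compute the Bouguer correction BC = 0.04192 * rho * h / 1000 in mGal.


BC = 0.04192 * rho * h / 1000
= 0.04192 * 2641 * 221 / 1000
= 24.4671 mGal

24.4671


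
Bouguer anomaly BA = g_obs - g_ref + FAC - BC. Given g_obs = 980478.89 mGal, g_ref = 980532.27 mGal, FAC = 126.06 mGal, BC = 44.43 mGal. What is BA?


BA = g_obs - g_ref + FAC - BC
= 980478.89 - 980532.27 + 126.06 - 44.43
= 28.25 mGal

28.25


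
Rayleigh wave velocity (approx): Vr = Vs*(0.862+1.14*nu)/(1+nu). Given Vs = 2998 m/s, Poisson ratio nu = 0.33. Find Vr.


Numerator factor = 0.862 + 1.14*0.33 = 1.2382
Denominator = 1 + 0.33 = 1.33
Vr = 2998 * 1.2382 / 1.33 = 2791.07 m/s

2791.07


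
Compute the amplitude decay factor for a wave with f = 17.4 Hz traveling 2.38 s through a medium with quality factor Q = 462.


pi*f*t/Q = pi*17.4*2.38/462 = 0.281601
A/A0 = exp(-0.281601) = 0.754575

0.754575


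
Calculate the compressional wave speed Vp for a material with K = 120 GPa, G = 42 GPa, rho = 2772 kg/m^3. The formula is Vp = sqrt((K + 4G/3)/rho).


First compute the effective modulus:
K + 4G/3 = 120e9 + 4*42e9/3 = 176000000000.0 Pa
Then divide by density:
176000000000.0 / 2772 = 63492063.4921 Pa/(kg/m^3)
Take the square root:
Vp = sqrt(63492063.4921) = 7968.19 m/s

7968.19


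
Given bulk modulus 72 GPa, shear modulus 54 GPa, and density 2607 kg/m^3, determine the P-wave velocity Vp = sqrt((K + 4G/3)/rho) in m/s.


First compute the effective modulus:
K + 4G/3 = 72e9 + 4*54e9/3 = 144000000000.0 Pa
Then divide by density:
144000000000.0 / 2607 = 55235903.3372 Pa/(kg/m^3)
Take the square root:
Vp = sqrt(55235903.3372) = 7432.09 m/s

7432.09


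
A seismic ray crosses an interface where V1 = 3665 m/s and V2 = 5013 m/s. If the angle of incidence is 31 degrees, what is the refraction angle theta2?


sin(theta1) = sin(31 deg) = 0.515038
sin(theta2) = V2/V1 * sin(theta1) = 5013/3665 * 0.515038 = 0.704471
theta2 = arcsin(0.704471) = 44.7868 degrees

44.7868


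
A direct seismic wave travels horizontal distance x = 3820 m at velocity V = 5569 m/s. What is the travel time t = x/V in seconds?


t = x / V
= 3820 / 5569
= 0.6859 s

0.6859


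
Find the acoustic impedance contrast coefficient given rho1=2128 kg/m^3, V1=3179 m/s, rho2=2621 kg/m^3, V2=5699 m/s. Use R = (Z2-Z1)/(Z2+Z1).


Z1 = 2128 * 3179 = 6764912
Z2 = 2621 * 5699 = 14937079
R = (14937079 - 6764912) / (14937079 + 6764912) = 8172167 / 21701991 = 0.3766

0.3766


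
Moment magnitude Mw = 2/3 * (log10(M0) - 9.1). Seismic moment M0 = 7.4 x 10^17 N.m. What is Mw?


log10(M0) = log10(7.4 x 10^17) = 17.8692
Mw = 2/3 * (17.8692 - 9.1)
= 2/3 * 8.7692
= 5.85

5.85


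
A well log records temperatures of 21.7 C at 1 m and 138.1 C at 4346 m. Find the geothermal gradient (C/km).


dT = 138.1 - 21.7 = 116.4 C
dz = 4346 - 1 = 4345 m
gradient = dT/dz * 1000 = 116.4/4345 * 1000 = 26.7894 C/km

26.7894


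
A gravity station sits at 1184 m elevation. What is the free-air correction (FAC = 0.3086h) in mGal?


FAC = 0.3086 * h
= 0.3086 * 1184
= 365.3824 mGal

365.3824


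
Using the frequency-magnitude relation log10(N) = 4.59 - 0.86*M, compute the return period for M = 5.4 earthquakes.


log10(N) = 4.59 - 0.86*5.4 = -0.054
N = 10^-0.054 = 0.88308
T = 1/N = 1/0.88308 = 1.1324 years

1.1324


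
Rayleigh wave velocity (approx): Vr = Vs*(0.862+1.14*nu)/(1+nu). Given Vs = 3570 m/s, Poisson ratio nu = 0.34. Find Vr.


Numerator factor = 0.862 + 1.14*0.34 = 1.2496
Denominator = 1 + 0.34 = 1.34
Vr = 3570 * 1.2496 / 1.34 = 3329.16 m/s

3329.16


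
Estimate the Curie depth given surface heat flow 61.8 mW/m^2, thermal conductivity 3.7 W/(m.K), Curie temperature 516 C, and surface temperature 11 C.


T_Curie - T_surf = 516 - 11 = 505 C
Convert q to W/m^2: 61.8 mW/m^2 = 0.0618 W/m^2
d = 505 * 3.7 / 0.0618 = 30234.63 m

30234.63


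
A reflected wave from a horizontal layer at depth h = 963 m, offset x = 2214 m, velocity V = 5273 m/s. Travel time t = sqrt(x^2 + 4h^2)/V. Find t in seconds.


x^2 + 4h^2 = 2214^2 + 4*963^2 = 4901796 + 3709476 = 8611272
sqrt(8611272) = 2934.4969
t = 2934.4969 / 5273 = 0.5565 s

0.5565


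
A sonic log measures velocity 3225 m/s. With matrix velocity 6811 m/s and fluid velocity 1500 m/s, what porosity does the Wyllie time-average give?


1/V - 1/Vm = 1/3225 - 1/6811 = 0.00016326
1/Vf - 1/Vm = 1/1500 - 1/6811 = 0.00051985
phi = 0.00016326 / 0.00051985 = 0.314

0.314


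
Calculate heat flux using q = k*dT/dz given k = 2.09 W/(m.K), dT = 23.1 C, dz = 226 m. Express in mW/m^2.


q = k * dT / dz * 1000
= 2.09 * 23.1 / 226 * 1000
= 0.213624 * 1000
= 213.6239 mW/m^2

213.6239


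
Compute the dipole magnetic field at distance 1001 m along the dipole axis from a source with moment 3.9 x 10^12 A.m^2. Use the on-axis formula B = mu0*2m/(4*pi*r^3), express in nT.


m = 3.9 x 10^12 = 3900000000000 A.m^2
2m = 7800000000000 A.m^2
r^3 = 1001^3 = 1003003001
B = (4pi*10^-7) * 7800000000000 / (4*pi * 1003003001) * 1e9
= 9801769.0792 / 12604107437.88 * 1e9
= 777664.6722 nT

777664.6722


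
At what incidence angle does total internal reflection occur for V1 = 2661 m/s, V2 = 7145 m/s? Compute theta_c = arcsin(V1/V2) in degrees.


V1/V2 = 2661/7145 = 0.372428
theta_c = arcsin(0.372428) = 21.8655 degrees

21.8655


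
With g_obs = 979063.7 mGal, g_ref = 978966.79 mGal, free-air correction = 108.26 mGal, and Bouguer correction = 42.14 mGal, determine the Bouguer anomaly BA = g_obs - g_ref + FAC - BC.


BA = g_obs - g_ref + FAC - BC
= 979063.7 - 978966.79 + 108.26 - 42.14
= 163.03 mGal

163.03


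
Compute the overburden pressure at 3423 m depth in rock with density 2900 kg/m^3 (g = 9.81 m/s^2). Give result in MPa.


P = rho * g * z / 1e6
= 2900 * 9.81 * 3423 / 1e6
= 97380927.0 / 1e6
= 97.3809 MPa

97.3809


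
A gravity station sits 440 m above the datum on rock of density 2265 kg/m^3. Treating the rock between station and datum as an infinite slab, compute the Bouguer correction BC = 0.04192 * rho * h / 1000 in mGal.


BC = 0.04192 * rho * h / 1000
= 0.04192 * 2265 * 440 / 1000
= 41.7775 mGal

41.7775


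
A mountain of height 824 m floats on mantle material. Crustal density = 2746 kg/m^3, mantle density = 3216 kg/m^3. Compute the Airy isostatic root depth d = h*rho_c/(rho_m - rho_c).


rho_m - rho_c = 3216 - 2746 = 470
d = 824 * 2746 / 470
= 2262704 / 470
= 4814.26 m

4814.26


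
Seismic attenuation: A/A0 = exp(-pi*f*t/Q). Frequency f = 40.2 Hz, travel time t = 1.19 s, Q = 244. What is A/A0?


pi*f*t/Q = pi*40.2*1.19/244 = 0.615932
A/A0 = exp(-0.615932) = 0.540137

0.540137


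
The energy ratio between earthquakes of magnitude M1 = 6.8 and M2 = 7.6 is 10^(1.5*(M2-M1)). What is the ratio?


M2 - M1 = 7.6 - 6.8 = 0.8
1.5 * 0.8 = 1.2
ratio = 10^1.2 = 15.85

15.85


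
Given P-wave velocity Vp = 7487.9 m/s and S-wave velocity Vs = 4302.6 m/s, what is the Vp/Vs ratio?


Vp/Vs = 7487.9 / 4302.6
= 1.7403

1.7403


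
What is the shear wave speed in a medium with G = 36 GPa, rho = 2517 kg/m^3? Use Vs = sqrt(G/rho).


Convert G to Pa: G = 36e9 Pa
Compute G/rho = 36e9 / 2517 = 14302741.3588
Vs = sqrt(14302741.3588) = 3781.9 m/s

3781.9


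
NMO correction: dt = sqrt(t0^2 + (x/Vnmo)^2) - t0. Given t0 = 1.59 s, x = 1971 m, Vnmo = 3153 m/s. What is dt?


x/Vnmo = 1971/3153 = 0.625119
(x/Vnmo)^2 = 0.390774
t0^2 = 2.5281
sqrt(2.5281 + 0.390774) = 1.708471
dt = 1.708471 - 1.59 = 0.118471

0.118471


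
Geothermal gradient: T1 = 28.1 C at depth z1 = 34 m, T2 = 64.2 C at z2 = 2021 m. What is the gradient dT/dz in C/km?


dT = 64.2 - 28.1 = 36.1 C
dz = 2021 - 34 = 1987 m
gradient = dT/dz * 1000 = 36.1/1987 * 1000 = 18.1681 C/km

18.1681


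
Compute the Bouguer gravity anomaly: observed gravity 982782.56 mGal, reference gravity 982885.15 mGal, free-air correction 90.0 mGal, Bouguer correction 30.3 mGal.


BA = g_obs - g_ref + FAC - BC
= 982782.56 - 982885.15 + 90.0 - 30.3
= -42.89 mGal

-42.89


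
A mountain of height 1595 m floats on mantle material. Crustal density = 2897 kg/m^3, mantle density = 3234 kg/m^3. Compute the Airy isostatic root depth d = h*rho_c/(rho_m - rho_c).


rho_m - rho_c = 3234 - 2897 = 337
d = 1595 * 2897 / 337
= 4620715 / 337
= 13711.32 m

13711.32


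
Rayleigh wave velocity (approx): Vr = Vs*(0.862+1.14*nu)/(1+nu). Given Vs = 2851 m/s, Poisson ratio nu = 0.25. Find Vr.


Numerator factor = 0.862 + 1.14*0.25 = 1.147
Denominator = 1 + 0.25 = 1.25
Vr = 2851 * 1.147 / 1.25 = 2616.08 m/s

2616.08


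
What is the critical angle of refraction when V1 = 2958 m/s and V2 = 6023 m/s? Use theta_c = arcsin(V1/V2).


V1/V2 = 2958/6023 = 0.491117
theta_c = arcsin(0.491117) = 29.4141 degrees

29.4141


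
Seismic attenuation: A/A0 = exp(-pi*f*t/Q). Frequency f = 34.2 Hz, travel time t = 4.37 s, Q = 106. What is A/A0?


pi*f*t/Q = pi*34.2*4.37/106 = 4.429468
A/A0 = exp(-4.429468) = 0.011921

0.011921


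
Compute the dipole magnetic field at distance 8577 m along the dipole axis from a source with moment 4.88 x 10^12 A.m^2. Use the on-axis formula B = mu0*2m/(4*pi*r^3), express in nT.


m = 4.88 x 10^12 = 4880000000000 A.m^2
2m = 9760000000000 A.m^2
r^3 = 8577^3 = 630966396033
B = (4pi*10^-7) * 9760000000000 / (4*pi * 630966396033) * 1e9
= 12264777.719615 / 7928957577757.2 * 1e9
= 1546.8336 nT

1546.8336


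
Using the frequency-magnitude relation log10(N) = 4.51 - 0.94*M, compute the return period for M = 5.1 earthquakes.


log10(N) = 4.51 - 0.94*5.1 = -0.284
N = 10^-0.284 = 0.519996
T = 1/N = 1/0.519996 = 1.9231 years

1.9231


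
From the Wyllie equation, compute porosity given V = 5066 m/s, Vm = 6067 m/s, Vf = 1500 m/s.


1/V - 1/Vm = 1/5066 - 1/6067 = 3.257e-05
1/Vf - 1/Vm = 1/1500 - 1/6067 = 0.00050184
phi = 3.257e-05 / 0.00050184 = 0.0649

0.0649


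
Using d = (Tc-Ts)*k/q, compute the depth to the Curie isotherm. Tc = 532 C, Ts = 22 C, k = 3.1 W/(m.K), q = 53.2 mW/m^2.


T_Curie - T_surf = 532 - 22 = 510 C
Convert q to W/m^2: 53.2 mW/m^2 = 0.0532 W/m^2
d = 510 * 3.1 / 0.0532 = 29718.05 m

29718.05


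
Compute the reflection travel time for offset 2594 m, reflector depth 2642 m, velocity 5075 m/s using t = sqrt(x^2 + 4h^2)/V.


x^2 + 4h^2 = 2594^2 + 4*2642^2 = 6728836 + 27920656 = 34649492
sqrt(34649492) = 5886.3819
t = 5886.3819 / 5075 = 1.1599 s

1.1599


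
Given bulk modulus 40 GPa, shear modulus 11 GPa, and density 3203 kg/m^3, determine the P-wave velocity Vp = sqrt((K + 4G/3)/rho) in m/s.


First compute the effective modulus:
K + 4G/3 = 40e9 + 4*11e9/3 = 54666666666.67 Pa
Then divide by density:
54666666666.67 / 3203 = 17067332.7089 Pa/(kg/m^3)
Take the square root:
Vp = sqrt(17067332.7089) = 4131.26 m/s

4131.26


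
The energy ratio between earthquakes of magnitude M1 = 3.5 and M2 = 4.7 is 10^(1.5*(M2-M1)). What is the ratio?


M2 - M1 = 4.7 - 3.5 = 1.2
1.5 * 1.2 = 1.8
ratio = 10^1.8 = 63.1

63.1


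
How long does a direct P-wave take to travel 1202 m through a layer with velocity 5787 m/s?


t = x / V
= 1202 / 5787
= 0.2077 s

0.2077


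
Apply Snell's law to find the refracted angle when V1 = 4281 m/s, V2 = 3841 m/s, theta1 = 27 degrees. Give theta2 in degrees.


sin(theta1) = sin(27 deg) = 0.45399
sin(theta2) = V2/V1 * sin(theta1) = 3841/4281 * 0.45399 = 0.407329
theta2 = arcsin(0.407329) = 24.0372 degrees

24.0372


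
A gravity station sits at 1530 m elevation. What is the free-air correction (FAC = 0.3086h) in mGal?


FAC = 0.3086 * h
= 0.3086 * 1530
= 472.158 mGal

472.158


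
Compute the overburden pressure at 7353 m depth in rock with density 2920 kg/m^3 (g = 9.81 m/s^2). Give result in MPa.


P = rho * g * z / 1e6
= 2920 * 9.81 * 7353 / 1e6
= 210628155.6 / 1e6
= 210.6282 MPa

210.6282


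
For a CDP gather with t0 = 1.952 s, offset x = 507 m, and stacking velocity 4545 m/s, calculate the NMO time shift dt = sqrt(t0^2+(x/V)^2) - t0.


x/Vnmo = 507/4545 = 0.111551
(x/Vnmo)^2 = 0.012444
t0^2 = 3.810304
sqrt(3.810304 + 0.012444) = 1.955185
dt = 1.955185 - 1.952 = 0.003185

0.003185


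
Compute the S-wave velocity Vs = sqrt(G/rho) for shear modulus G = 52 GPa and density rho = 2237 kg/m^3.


Convert G to Pa: G = 52e9 Pa
Compute G/rho = 52e9 / 2237 = 23245417.9705
Vs = sqrt(23245417.9705) = 4821.35 m/s

4821.35


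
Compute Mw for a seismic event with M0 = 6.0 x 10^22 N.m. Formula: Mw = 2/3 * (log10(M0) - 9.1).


log10(M0) = log10(6.0 x 10^22) = 22.7782
Mw = 2/3 * (22.7782 - 9.1)
= 2/3 * 13.6782
= 9.12

9.12


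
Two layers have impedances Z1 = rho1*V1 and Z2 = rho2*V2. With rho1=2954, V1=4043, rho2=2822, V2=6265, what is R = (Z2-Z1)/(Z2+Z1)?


Z1 = 2954 * 4043 = 11943022
Z2 = 2822 * 6265 = 17679830
R = (17679830 - 11943022) / (17679830 + 11943022) = 5736808 / 29622852 = 0.1937

0.1937


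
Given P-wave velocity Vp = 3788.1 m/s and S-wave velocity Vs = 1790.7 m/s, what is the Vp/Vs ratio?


Vp/Vs = 3788.1 / 1790.7
= 2.1154

2.1154


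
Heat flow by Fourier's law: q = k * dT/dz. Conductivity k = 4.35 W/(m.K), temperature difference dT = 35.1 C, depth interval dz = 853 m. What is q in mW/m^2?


q = k * dT / dz * 1000
= 4.35 * 35.1 / 853 * 1000
= 0.178998 * 1000
= 178.9977 mW/m^2

178.9977


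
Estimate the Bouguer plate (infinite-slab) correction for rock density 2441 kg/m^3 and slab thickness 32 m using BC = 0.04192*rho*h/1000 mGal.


BC = 0.04192 * rho * h / 1000
= 0.04192 * 2441 * 32 / 1000
= 3.2745 mGal

3.2745


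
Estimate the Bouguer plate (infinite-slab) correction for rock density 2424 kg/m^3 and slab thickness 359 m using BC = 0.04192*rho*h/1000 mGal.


BC = 0.04192 * rho * h / 1000
= 0.04192 * 2424 * 359 / 1000
= 36.4795 mGal

36.4795


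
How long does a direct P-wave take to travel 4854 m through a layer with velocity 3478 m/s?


t = x / V
= 4854 / 3478
= 1.3956 s

1.3956


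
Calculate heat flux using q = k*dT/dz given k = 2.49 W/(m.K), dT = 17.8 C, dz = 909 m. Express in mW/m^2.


q = k * dT / dz * 1000
= 2.49 * 17.8 / 909 * 1000
= 0.048759 * 1000
= 48.7591 mW/m^2

48.7591


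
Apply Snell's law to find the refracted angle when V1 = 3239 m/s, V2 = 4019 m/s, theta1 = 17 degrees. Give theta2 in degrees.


sin(theta1) = sin(17 deg) = 0.292372
sin(theta2) = V2/V1 * sin(theta1) = 4019/3239 * 0.292372 = 0.362779
theta2 = arcsin(0.362779) = 21.271 degrees

21.271


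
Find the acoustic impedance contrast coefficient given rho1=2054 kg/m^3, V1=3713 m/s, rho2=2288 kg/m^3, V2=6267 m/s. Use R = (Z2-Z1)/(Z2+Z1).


Z1 = 2054 * 3713 = 7626502
Z2 = 2288 * 6267 = 14338896
R = (14338896 - 7626502) / (14338896 + 7626502) = 6712394 / 21965398 = 0.3056

0.3056


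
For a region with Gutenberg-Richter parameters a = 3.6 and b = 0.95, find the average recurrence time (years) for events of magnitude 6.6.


log10(N) = 3.6 - 0.95*6.6 = -2.67
N = 10^-2.67 = 0.002138
T = 1/N = 1/0.002138 = 467.7351 years

467.7351


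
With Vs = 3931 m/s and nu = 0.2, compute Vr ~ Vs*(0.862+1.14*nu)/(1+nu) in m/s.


Numerator factor = 0.862 + 1.14*0.2 = 1.09
Denominator = 1 + 0.2 = 1.2
Vr = 3931 * 1.09 / 1.2 = 3570.66 m/s

3570.66


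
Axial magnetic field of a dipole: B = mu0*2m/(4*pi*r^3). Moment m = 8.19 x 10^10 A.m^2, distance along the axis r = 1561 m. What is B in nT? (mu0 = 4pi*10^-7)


m = 8.19 x 10^10 = 81900000000 A.m^2
2m = 163800000000 A.m^2
r^3 = 1561^3 = 3803721481
B = (4pi*10^-7) * 163800000000 / (4*pi * 3803721481) * 1e9
= 205837.150663 / 47798973844.05 * 1e9
= 4306.309 nT

4306.309


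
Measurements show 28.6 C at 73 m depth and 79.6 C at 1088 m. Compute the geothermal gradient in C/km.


dT = 79.6 - 28.6 = 51.0 C
dz = 1088 - 73 = 1015 m
gradient = dT/dz * 1000 = 51.0/1015 * 1000 = 50.2463 C/km

50.2463


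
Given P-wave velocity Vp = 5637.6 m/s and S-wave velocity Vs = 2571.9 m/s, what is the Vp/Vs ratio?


Vp/Vs = 5637.6 / 2571.9
= 2.192

2.192


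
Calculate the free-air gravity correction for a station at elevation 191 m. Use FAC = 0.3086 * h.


FAC = 0.3086 * h
= 0.3086 * 191
= 58.9426 mGal

58.9426


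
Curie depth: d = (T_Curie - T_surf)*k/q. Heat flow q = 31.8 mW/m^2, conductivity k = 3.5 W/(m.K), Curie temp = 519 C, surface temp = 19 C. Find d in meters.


T_Curie - T_surf = 519 - 19 = 500 C
Convert q to W/m^2: 31.8 mW/m^2 = 0.0318 W/m^2
d = 500 * 3.5 / 0.0318 = 55031.45 m

55031.45


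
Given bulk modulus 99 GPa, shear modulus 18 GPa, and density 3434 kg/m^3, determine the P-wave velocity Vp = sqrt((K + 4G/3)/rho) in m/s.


First compute the effective modulus:
K + 4G/3 = 99e9 + 4*18e9/3 = 123000000000.0 Pa
Then divide by density:
123000000000.0 / 3434 = 35818287.7111 Pa/(kg/m^3)
Take the square root:
Vp = sqrt(35818287.7111) = 5984.84 m/s

5984.84


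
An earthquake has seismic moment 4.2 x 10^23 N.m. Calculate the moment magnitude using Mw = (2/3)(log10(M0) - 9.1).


log10(M0) = log10(4.2 x 10^23) = 23.6232
Mw = 2/3 * (23.6232 - 9.1)
= 2/3 * 14.5232
= 9.68

9.68


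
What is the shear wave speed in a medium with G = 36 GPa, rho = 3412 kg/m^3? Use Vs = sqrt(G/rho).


Convert G to Pa: G = 36e9 Pa
Compute G/rho = 36e9 / 3412 = 10550996.483
Vs = sqrt(10550996.483) = 3248.23 m/s

3248.23


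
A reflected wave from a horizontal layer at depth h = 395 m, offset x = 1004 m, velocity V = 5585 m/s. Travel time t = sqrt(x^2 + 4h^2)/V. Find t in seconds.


x^2 + 4h^2 = 1004^2 + 4*395^2 = 1008016 + 624100 = 1632116
sqrt(1632116) = 1277.543
t = 1277.543 / 5585 = 0.2287 s

0.2287


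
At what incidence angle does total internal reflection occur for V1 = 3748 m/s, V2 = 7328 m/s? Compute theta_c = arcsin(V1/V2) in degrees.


V1/V2 = 3748/7328 = 0.511463
theta_c = arcsin(0.511463) = 30.7613 degrees

30.7613


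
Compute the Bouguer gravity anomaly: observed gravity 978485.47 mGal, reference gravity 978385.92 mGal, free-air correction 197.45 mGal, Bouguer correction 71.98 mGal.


BA = g_obs - g_ref + FAC - BC
= 978485.47 - 978385.92 + 197.45 - 71.98
= 225.02 mGal

225.02


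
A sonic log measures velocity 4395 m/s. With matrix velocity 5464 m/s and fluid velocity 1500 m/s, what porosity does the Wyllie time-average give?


1/V - 1/Vm = 1/4395 - 1/5464 = 4.452e-05
1/Vf - 1/Vm = 1/1500 - 1/5464 = 0.00048365
phi = 4.452e-05 / 0.00048365 = 0.092

0.092


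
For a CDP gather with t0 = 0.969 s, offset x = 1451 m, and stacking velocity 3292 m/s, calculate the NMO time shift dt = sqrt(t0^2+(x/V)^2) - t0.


x/Vnmo = 1451/3292 = 0.440765
(x/Vnmo)^2 = 0.194274
t0^2 = 0.938961
sqrt(0.938961 + 0.194274) = 1.064535
dt = 1.064535 - 0.969 = 0.095535

0.095535


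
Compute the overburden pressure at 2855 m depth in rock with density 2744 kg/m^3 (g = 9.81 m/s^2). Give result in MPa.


P = rho * g * z / 1e6
= 2744 * 9.81 * 2855 / 1e6
= 76852717.2 / 1e6
= 76.8527 MPa

76.8527


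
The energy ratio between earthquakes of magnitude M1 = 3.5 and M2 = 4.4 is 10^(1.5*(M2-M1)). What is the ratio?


M2 - M1 = 4.4 - 3.5 = 0.9
1.5 * 0.9 = 1.35
ratio = 10^1.35 = 22.39

22.39


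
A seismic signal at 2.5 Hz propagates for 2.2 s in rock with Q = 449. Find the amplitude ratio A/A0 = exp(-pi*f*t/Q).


pi*f*t/Q = pi*2.5*2.2/449 = 0.038483
A/A0 = exp(-0.038483) = 0.962248

0.962248


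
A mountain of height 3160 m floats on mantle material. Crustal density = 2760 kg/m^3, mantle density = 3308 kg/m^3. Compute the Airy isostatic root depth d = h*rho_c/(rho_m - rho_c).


rho_m - rho_c = 3308 - 2760 = 548
d = 3160 * 2760 / 548
= 8721600 / 548
= 15915.33 m

15915.33


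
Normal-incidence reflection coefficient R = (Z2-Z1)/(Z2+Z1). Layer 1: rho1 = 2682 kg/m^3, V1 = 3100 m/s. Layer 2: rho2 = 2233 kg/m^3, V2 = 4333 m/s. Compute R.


Z1 = 2682 * 3100 = 8314200
Z2 = 2233 * 4333 = 9675589
R = (9675589 - 8314200) / (9675589 + 8314200) = 1361389 / 17989789 = 0.0757

0.0757


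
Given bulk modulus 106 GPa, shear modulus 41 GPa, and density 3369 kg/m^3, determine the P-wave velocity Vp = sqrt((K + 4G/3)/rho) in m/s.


First compute the effective modulus:
K + 4G/3 = 106e9 + 4*41e9/3 = 160666666666.67 Pa
Then divide by density:
160666666666.67 / 3369 = 47689719.996 Pa/(kg/m^3)
Take the square root:
Vp = sqrt(47689719.996) = 6905.77 m/s

6905.77


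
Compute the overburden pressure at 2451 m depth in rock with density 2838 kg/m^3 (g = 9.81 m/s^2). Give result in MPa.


P = rho * g * z / 1e6
= 2838 * 9.81 * 2451 / 1e6
= 68237751.78 / 1e6
= 68.2378 MPa

68.2378


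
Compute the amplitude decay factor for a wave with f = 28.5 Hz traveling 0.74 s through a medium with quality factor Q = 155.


pi*f*t/Q = pi*28.5*0.74/155 = 0.427459
A/A0 = exp(-0.427459) = 0.652164

0.652164


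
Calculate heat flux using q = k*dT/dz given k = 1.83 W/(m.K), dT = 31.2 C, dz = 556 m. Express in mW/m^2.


q = k * dT / dz * 1000
= 1.83 * 31.2 / 556 * 1000
= 0.102691 * 1000
= 102.6906 mW/m^2

102.6906


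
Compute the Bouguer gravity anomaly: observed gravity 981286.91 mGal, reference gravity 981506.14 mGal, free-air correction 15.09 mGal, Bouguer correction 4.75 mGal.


BA = g_obs - g_ref + FAC - BC
= 981286.91 - 981506.14 + 15.09 - 4.75
= -208.89 mGal

-208.89


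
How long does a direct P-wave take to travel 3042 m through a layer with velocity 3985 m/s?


t = x / V
= 3042 / 3985
= 0.7634 s

0.7634


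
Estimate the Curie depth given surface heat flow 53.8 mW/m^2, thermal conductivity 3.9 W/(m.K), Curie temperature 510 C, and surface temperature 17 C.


T_Curie - T_surf = 510 - 17 = 493 C
Convert q to W/m^2: 53.8 mW/m^2 = 0.0538 W/m^2
d = 493 * 3.9 / 0.0538 = 35737.92 m

35737.92


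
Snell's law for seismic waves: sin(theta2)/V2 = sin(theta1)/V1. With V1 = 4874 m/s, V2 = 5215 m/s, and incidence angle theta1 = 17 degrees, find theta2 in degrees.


sin(theta1) = sin(17 deg) = 0.292372
sin(theta2) = V2/V1 * sin(theta1) = 5215/4874 * 0.292372 = 0.312827
theta2 = arcsin(0.312827) = 18.2297 degrees

18.2297


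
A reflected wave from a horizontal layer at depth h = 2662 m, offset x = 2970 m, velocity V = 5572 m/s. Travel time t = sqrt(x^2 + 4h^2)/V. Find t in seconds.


x^2 + 4h^2 = 2970^2 + 4*2662^2 = 8820900 + 28344976 = 37165876
sqrt(37165876) = 6096.3822
t = 6096.3822 / 5572 = 1.0941 s

1.0941


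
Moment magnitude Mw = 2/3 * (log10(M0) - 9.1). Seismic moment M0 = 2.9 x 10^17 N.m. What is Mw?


log10(M0) = log10(2.9 x 10^17) = 17.4624
Mw = 2/3 * (17.4624 - 9.1)
= 2/3 * 8.3624
= 5.57

5.57


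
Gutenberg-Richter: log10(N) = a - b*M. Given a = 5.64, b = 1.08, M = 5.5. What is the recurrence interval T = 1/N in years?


log10(N) = 5.64 - 1.08*5.5 = -0.3
N = 10^-0.3 = 0.501187
T = 1/N = 1/0.501187 = 1.9953 years

1.9953


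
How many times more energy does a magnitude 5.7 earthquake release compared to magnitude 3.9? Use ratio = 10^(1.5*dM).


M2 - M1 = 5.7 - 3.9 = 1.8
1.5 * 1.8 = 2.7
ratio = 10^2.7 = 501.19

501.19


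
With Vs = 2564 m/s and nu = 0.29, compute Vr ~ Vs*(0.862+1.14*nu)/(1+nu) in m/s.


Numerator factor = 0.862 + 1.14*0.29 = 1.1926
Denominator = 1 + 0.29 = 1.29
Vr = 2564 * 1.1926 / 1.29 = 2370.41 m/s

2370.41


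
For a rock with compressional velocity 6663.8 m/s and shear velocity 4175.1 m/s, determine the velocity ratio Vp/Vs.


Vp/Vs = 6663.8 / 4175.1
= 1.5961

1.5961


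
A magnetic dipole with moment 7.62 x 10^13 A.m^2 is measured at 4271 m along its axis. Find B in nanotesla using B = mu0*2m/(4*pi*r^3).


m = 7.62 x 10^13 = 76200000000000 A.m^2
2m = 152400000000000 A.m^2
r^3 = 4271^3 = 77909194511
B = (4pi*10^-7) * 152400000000000 / (4*pi * 77909194511) * 1e9
= 191511488.162834 / 979035812491.42 * 1e9
= 195612.342 nT

195612.342


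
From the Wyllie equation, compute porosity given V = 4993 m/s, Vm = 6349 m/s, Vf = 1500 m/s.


1/V - 1/Vm = 1/4993 - 1/6349 = 4.278e-05
1/Vf - 1/Vm = 1/1500 - 1/6349 = 0.00050916
phi = 4.278e-05 / 0.00050916 = 0.084

0.084
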